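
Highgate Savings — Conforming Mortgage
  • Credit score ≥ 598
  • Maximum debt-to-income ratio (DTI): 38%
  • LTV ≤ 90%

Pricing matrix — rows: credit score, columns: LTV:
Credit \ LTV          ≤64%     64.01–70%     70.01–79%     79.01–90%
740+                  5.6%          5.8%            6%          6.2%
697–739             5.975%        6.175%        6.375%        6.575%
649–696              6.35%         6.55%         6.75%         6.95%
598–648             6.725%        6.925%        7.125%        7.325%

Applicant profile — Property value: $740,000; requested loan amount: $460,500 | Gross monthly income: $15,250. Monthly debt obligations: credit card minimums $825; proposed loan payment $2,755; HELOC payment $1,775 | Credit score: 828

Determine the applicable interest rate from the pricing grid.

5.6%

Credit score 828 ≥ 598; Total monthly debts = (825 + 2,755 + 1,775) = 5,355. Debt-to-income = 5,355/15,250 = 35.1% — meets 38% limit
LTV: 460,500 ÷ 740,000 = 62.2%, within 90% cap
Credit 828 → row 740+; LTV 62.2% → column ≤64%. Grid cell → 5.6%.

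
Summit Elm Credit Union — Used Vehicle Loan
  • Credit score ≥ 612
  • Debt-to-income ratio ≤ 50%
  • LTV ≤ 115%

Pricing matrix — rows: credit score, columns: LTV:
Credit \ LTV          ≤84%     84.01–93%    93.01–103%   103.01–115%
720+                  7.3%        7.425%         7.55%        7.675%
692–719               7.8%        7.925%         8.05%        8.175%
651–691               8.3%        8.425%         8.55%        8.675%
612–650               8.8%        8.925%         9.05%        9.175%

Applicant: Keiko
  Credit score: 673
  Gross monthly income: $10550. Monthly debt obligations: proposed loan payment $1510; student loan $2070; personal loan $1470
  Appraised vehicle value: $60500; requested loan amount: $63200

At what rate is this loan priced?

8.675%

Credit score 673 ≥ 612; Total monthly debts = (1,510 + 2,070 + 1,470) = 5,050. Debt-to-income = 5,050/10,550 = 47.9% — meets 50% limit
LTV: 63,200 ÷ 60,500 = 104.5%, within 115% cap
Credit 673 → row 651–691; LTV 104.5% → column 103.01–115%. Grid cell → 8.675%.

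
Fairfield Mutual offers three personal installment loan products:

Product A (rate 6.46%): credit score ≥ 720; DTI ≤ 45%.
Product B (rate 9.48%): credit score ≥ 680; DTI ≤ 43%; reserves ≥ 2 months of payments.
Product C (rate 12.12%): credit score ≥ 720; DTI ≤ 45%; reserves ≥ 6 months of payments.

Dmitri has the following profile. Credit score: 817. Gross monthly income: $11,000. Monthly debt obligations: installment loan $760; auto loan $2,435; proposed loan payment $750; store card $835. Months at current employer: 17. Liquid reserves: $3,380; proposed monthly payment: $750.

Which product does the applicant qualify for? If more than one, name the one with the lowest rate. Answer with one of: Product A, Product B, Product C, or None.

Total debts = (760 + 2,435 + 750 + 835) = 4,780; DTI = 4,780/11,000 = 43.5%.
Reserves = 3,380/750 = 4.5 months.
Product A: score 817 ≥ 720; DTI 43.5% ≤ 45% → qualifies.
Product B: score 817 ≥ 680; DTI 43.5% > 43%; reserves 4.5 ≥ 2 mo → does not qualify.
Product C: score 817 ≥ 720; DTI 43.5% ≤ 45%; reserves 4.5 < 6 mo → does not qualify.

Product A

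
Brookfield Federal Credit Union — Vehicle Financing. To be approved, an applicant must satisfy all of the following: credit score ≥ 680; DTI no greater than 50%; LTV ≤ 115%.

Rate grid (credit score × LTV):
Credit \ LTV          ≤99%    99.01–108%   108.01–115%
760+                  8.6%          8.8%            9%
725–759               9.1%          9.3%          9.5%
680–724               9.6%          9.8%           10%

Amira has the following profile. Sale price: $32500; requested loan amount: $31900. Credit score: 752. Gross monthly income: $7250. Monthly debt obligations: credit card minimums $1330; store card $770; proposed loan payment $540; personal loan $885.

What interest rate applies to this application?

9.1%

Credit score 752 ≥ 680; Total monthly debts = (1,330 + 770 + 540 + 885) = 3,525. DTI = 3,525/7,250 = 48.6% ≤ 50%
LTV = 31,900/32,500 = 98.2% ≤ 115%
Row: 752 falls in 725–759. Column: 98.2% falls in ≤99%. Rate = 9.1%.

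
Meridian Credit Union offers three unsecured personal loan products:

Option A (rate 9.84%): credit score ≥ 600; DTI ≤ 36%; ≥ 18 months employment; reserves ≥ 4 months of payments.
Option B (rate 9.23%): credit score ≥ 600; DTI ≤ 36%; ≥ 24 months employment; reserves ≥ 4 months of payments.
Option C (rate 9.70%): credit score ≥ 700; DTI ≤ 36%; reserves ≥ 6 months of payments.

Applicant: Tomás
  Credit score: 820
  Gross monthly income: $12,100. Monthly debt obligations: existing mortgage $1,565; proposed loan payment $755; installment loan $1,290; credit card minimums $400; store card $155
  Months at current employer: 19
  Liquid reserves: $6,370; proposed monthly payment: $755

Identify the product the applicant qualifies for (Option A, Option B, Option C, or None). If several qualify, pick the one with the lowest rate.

Option C

Total debts = (1,565 + 755 + 1,290 + 400 + 155) = 4,165; DTI = 4,165/12,100 = 34.4%.
Reserves = 6,370/755 = 8.4 months.
Option A: score 820 ≥ 600; DTI 34.4% ≤ 36%; employment 19 ≥ 18 mo; reserves 8.4 ≥ 4 mo → qualifies.
Option B: score 820 ≥ 600; DTI 34.4% ≤ 36%; employment 19 < 24 mo; reserves 8.4 ≥ 4 mo → does not qualify.
Option C: score 820 ≥ 700; DTI 34.4% ≤ 36%; reserves 8.4 ≥ 6 mo → qualifies.
Qualifying: Option A, Option C. Lowest rate is 9.70% → Option C.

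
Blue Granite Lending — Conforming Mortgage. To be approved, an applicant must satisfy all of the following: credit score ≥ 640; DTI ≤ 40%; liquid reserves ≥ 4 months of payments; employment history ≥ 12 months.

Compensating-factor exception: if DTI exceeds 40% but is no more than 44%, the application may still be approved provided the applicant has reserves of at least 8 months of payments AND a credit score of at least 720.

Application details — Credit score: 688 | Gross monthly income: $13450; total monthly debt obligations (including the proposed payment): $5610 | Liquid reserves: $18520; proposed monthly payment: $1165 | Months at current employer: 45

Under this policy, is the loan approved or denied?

Credit score 688 ≥ 640 (meets base)
DTI = 5,610/13,450 = 41.7% > 40% — standard DTI limit exceeded.
Reserves = 18,520/1,165 = 15.9 months ≥ 4
Employment 45 ≥ 12 months
DTI 41.7% is within the 40%–44% exception band; checking compensating factors.
Reserves 15.9 ≥ 8 months; credit score 688 < 720.
Compensating-factor requirement not fully met.

Denied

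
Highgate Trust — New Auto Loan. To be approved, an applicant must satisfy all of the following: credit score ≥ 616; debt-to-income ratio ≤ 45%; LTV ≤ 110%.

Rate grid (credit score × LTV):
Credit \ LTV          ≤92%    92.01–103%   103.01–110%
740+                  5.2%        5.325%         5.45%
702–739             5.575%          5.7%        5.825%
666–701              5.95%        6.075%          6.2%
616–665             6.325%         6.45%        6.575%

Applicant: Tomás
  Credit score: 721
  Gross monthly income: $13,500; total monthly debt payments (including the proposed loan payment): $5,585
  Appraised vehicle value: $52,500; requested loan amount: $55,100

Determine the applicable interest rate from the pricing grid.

Credit score 721 ≥ 616; DTI: 5,585 ÷ 13,500 = 41.4%, within the 45% cap
Loan-to-value = 55,100/52,500 = 105% — pass (110% max)
Credit 721 → row 702–739; LTV 105% → column 103.01–110%. Grid cell → 5.825%.

5.825%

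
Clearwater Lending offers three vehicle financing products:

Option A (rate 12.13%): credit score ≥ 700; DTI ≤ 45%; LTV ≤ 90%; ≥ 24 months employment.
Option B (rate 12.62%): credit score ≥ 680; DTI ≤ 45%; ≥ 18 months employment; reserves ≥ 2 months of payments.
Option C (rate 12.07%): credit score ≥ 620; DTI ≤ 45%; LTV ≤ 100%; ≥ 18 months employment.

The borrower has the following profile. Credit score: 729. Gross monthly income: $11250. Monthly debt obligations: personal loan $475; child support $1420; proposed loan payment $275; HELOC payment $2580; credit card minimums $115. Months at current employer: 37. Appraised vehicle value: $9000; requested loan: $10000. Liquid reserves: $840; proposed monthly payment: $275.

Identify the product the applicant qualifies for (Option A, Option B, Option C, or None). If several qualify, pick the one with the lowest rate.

Option B

Total debts = (475 + 1,420 + 275 + 2,580 + 115) = 4,865; DTI = 4,865/11,250 = 43.2%.
LTV = 10,000/9,000 = 111.1%.
Reserves = 840/275 = 3.1 months.
Option A: score 729 ≥ 700; DTI 43.2% ≤ 45%; LTV 111.1% > 90%; employment 37 ≥ 24 mo → does not qualify.
Option B: score 729 ≥ 680; DTI 43.2% ≤ 45%; employment 37 ≥ 18 mo; reserves 3.1 ≥ 2 mo → qualifies.
Option C: score 729 ≥ 620; DTI 43.2% ≤ 45%; LTV 111.1% > 100%; employment 37 ≥ 18 mo → does not qualify.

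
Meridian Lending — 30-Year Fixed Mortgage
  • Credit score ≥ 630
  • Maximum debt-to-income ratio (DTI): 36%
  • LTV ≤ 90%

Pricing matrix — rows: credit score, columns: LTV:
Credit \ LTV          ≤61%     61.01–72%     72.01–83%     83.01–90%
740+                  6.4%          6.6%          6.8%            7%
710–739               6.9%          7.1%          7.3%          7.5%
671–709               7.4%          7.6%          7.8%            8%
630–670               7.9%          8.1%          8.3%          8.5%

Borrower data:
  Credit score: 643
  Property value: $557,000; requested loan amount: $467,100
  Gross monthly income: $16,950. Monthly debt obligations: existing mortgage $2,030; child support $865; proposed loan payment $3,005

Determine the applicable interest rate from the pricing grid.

8.5%

Credit score 643 ≥ 630; Total monthly debts = (2,030 + 865 + 3,005) = 5,900. DTI = 5,900/16,950 = 34.8% ≤ 36%
Loan-to-value = 467,100/557,000 = 83.9% — pass (90% max)
Score 643 is in the 630–670 band; LTV 83.9% is in the 83.01–90% band → 8.5%.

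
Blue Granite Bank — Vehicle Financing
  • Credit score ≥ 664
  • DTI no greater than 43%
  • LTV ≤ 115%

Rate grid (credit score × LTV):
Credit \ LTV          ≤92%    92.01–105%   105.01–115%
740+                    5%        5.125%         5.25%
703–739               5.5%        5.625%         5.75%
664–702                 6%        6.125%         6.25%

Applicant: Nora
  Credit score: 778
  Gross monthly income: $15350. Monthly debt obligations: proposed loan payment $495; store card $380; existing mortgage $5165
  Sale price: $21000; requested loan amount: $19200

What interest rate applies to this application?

Credit score 778 ≥ 664; Total monthly debts = (495 + 380 + 5,165) = 6,040. DTI: 6,040 ÷ 15,350 = 39.3%, within the 43% cap
LTV = 19,200/21,000 = 91.4% ≤ 115%
Score 778 is in the 740+ band; LTV 91.4% is in the ≤92% band → 5%.

5%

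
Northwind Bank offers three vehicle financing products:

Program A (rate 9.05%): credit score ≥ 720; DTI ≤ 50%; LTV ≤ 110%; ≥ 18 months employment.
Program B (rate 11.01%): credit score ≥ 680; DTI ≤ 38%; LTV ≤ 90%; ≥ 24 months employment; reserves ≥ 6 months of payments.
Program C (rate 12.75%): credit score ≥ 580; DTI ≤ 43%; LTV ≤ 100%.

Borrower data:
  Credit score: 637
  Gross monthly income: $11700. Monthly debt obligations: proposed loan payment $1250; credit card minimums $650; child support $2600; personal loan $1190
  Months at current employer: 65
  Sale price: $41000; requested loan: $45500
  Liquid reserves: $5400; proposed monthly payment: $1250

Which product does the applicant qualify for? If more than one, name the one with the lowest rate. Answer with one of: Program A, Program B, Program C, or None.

Total debts = (1,250 + 650 + 2,600 + 1,190) = 5,690; DTI = 5,690/11,700 = 48.6%.
LTV = 45,500/41,000 = 111%.
Reserves = 5,400/1,250 = 4.3 months.
Program A: score 637 < 720; DTI 48.6% ≤ 50%; LTV 111% > 110%; employment 65 ≥ 18 mo → does not qualify.
Program B: score 637 < 680; DTI 48.6% > 38%; LTV 111% > 90%; employment 65 ≥ 24 mo; reserves 4.3 < 6 mo → does not qualify.
Program C: score 637 ≥ 580; DTI 48.6% > 43%; LTV 111% > 100% → does not qualify.

None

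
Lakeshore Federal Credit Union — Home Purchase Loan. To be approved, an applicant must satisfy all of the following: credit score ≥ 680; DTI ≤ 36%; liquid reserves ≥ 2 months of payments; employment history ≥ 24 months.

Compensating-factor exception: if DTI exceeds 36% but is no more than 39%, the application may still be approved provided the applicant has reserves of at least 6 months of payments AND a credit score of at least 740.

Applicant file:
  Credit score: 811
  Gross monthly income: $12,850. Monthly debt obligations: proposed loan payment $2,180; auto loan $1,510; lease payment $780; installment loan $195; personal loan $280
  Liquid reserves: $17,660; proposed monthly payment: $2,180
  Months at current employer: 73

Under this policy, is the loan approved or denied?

Credit score 811 ≥ 680 (meets base)
Total debts = (2,180 + 1,510 + 780 + 195 + 280) = 4,945. DTI = 4,945/12,850 = 38.5% > 36% — standard DTI limit exceeded.
Liquid reserves cover 17,660/2,180 = 8.1 months — ≥ 2 required
Employment 73 ≥ 24 months
38.5% falls in the override range (36%–39%), so the compensating-factor test applies.
Override check — reserves: 8.1 mo (ok); score: 811 (ok).
Both override conditions satisfied; DTI exception granted.

Approved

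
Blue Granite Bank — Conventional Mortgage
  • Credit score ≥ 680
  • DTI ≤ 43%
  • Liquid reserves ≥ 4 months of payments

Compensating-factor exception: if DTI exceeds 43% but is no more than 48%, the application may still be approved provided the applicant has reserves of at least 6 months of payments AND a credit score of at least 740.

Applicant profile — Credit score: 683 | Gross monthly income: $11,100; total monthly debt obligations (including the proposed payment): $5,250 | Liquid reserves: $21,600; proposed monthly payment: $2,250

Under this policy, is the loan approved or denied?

Denied

Credit score 683 ≥ 680 (meets base)
DTI = 5,250/11,100 = 47.3% > 43% — standard DTI limit exceeded.
Liquid reserves cover 21,600/2,250 = 9.6 months — ≥ 4 required
47.3% falls in the override range (43%–48%), so the compensating-factor test applies.
Override check — reserves: 9.6 mo (ok); score: 683 (below 740).
Override conditions not both satisfied; exception does not apply.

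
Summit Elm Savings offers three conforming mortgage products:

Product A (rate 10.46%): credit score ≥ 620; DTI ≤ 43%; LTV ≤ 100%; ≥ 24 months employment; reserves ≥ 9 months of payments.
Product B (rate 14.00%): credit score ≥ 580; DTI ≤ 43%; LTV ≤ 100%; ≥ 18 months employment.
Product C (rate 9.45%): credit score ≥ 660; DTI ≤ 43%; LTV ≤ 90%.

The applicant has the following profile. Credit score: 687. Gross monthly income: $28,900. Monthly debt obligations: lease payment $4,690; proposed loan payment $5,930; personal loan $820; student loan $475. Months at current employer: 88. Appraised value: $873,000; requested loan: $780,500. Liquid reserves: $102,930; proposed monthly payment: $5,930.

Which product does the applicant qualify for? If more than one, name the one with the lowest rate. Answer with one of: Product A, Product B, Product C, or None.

Total debts = (4,690 + 5,930 + 820 + 475) = 11,915; DTI = 11,915/28,900 = 41.2%.
LTV = 780,500/873,000 = 89.4%.
Reserves = 102,930/5,930 = 17.4 months.
Product A: score 687 ≥ 620; DTI 41.2% ≤ 43%; LTV 89.4% ≤ 100%; employment 88 ≥ 24 mo; reserves 17.4 ≥ 9 mo → qualifies.
Product B: score 687 ≥ 580; DTI 41.2% ≤ 43%; LTV 89.4% ≤ 100%; employment 88 ≥ 18 mo → qualifies.
Product C: score 687 ≥ 660; DTI 41.2% ≤ 43%; LTV 89.4% ≤ 90% → qualifies.
Qualifying: Product A, Product B, Product C. Lowest rate is 9.45% → Product C.

Product C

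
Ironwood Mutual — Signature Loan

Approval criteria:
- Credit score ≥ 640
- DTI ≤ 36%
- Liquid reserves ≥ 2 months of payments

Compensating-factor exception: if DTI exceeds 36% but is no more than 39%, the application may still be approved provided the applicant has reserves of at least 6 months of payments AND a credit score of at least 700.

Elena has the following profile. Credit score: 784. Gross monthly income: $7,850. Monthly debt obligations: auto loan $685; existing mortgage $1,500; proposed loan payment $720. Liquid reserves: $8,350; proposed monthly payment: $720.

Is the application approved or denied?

Credit score 784 ≥ 640 (meets base)
Total debts = (685 + 1,500 + 720) = 2,905. DTI = 2,905/7,850 = 37% > 36% — standard DTI limit exceeded.
Reserves = 8,350/720 = 11.6 months ≥ 2
37% falls in the override range (36%–39%), so the compensating-factor test applies.
Reserves 11.6 ≥ 6 months; credit score 784 ≥ 700.
Both compensating conditions met → exception applies.

Approved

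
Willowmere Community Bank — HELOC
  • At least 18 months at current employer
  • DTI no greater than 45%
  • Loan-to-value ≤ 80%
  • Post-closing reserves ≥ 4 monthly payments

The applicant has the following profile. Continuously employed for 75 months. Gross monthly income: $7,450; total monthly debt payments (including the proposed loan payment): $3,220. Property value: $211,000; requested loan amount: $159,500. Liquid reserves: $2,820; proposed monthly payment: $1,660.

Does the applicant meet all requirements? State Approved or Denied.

Employment 75 ≥ 18 months
DTI = 3,220/7,450 = 43.2% ≤ 45%
LTV = 159,500/211,000 = 75.6% ≤ 80%
Reserves: 2,820 ÷ 1,660 = 1.7 months (below 4-month minimum)
Fails on reserves.

Denied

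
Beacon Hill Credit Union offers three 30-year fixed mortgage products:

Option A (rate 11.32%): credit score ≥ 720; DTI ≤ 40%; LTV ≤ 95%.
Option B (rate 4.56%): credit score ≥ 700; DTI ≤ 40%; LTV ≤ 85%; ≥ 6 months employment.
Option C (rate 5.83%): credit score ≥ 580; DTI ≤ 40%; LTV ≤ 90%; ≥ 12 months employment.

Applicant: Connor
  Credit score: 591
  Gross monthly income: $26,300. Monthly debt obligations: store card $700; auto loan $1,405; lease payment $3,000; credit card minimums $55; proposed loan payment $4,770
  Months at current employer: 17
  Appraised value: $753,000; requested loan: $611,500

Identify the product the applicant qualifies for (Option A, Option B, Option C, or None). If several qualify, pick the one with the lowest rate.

Option C

Total debts = (700 + 1,405 + 3,000 + 55 + 4,770) = 9,930; DTI = 9,930/26,300 = 37.8%.
LTV = 611,500/753,000 = 81.2%.
Option A: score 591 < 720; DTI 37.8% ≤ 40%; LTV 81.2% ≤ 95% → does not qualify.
Option B: score 591 < 700; DTI 37.8% ≤ 40%; LTV 81.2% ≤ 85%; employment 17 ≥ 6 mo → does not qualify.
Option C: score 591 ≥ 580; DTI 37.8% ≤ 40%; LTV 81.2% ≤ 90%; employment 17 ≥ 12 mo → qualifies.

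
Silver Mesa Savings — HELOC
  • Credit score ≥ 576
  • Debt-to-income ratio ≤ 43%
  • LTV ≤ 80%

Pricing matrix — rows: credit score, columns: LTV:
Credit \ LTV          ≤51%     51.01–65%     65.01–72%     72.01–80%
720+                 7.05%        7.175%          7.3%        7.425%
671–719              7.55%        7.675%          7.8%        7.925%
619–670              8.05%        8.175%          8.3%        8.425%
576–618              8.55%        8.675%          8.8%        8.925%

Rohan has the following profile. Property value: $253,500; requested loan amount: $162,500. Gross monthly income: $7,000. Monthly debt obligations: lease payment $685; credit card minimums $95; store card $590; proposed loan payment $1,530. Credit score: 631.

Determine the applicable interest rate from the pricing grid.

Credit score 631 ≥ 576; Total monthly debts = (685 + 95 + 590 + 1,530) = 2,900. DTI = 2,900/7,000 = 41.4% ≤ 43%
LTV = 162,500/253,500 = 64.1% ≤ 80%
Credit 631 → row 619–670; LTV 64.1% → column 51.01–65%. Grid cell → 8.175%.

8.175%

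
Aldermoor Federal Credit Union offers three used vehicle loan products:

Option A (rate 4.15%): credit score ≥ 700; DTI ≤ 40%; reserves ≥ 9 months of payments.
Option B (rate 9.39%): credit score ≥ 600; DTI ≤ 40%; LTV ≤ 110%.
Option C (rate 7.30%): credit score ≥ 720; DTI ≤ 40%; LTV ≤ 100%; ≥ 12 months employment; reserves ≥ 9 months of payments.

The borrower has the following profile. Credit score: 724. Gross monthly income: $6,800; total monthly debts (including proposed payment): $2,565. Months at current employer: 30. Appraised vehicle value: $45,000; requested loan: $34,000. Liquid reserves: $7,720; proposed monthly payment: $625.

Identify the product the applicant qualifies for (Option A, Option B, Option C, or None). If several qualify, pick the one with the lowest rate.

DTI = 2,565/6,800 = 37.7%.
LTV = 34,000/45,000 = 75.6%.
Reserves = 7,720/625 = 12.4 months.
Option A: score 724 ≥ 700; DTI 37.7% ≤ 40%; reserves 12.4 ≥ 9 mo → qualifies.
Option B: score 724 ≥ 600; DTI 37.7% ≤ 40%; LTV 75.6% ≤ 110% → qualifies.
Option C: score 724 ≥ 720; DTI 37.7% ≤ 40%; LTV 75.6% ≤ 100%; employment 30 ≥ 12 mo; reserves 12.4 ≥ 9 mo → qualifies.
Qualifying: Option A, Option B, Option C. Lowest rate is 4.15% → Option A.

Option A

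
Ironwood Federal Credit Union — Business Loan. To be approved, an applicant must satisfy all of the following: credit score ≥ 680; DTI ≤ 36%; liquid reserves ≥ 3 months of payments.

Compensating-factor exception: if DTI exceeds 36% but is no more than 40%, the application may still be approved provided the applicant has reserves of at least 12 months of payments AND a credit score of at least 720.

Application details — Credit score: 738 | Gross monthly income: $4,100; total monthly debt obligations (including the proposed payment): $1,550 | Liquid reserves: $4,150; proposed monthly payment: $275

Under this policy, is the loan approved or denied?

Credit score 738 ≥ 680 (meets base)
DTI = 1,550/4,100 = 37.8% > 36% — standard DTI limit exceeded.
Reserves = 4,150/275 = 15.1 months ≥ 3
DTI 37.8% is within the 36%–40% exception band; checking compensating factors.
Reserves 15.1 ≥ 12 months; credit score 738 ≥ 720.
Both compensating conditions met → exception applies.

Approved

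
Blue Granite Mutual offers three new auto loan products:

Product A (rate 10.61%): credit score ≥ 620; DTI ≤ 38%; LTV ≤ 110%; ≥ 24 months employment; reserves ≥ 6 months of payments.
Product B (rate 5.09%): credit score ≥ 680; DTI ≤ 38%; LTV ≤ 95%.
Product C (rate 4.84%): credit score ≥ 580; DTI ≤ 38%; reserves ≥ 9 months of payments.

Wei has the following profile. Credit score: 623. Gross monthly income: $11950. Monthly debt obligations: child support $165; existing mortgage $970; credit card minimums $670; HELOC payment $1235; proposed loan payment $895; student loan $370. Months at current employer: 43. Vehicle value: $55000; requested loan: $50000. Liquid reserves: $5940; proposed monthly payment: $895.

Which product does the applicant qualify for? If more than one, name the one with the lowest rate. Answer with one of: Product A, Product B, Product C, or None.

Product A

Total debts = (165 + 970 + 670 + 1,235 + 895 + 370) = 4,305; DTI = 4,305/11,950 = 36%.
LTV = 50,000/55,000 = 90.9%.
Reserves = 5,940/895 = 6.6 months.
Product A: score 623 ≥ 620; DTI 36% ≤ 38%; LTV 90.9% ≤ 110%; employment 43 ≥ 24 mo; reserves 6.6 ≥ 6 mo → qualifies.
Product B: score 623 < 680; DTI 36% ≤ 38%; LTV 90.9% ≤ 95% → does not qualify.
Product C: score 623 ≥ 580; DTI 36% ≤ 38%; reserves 6.6 < 9 mo → does not qualify.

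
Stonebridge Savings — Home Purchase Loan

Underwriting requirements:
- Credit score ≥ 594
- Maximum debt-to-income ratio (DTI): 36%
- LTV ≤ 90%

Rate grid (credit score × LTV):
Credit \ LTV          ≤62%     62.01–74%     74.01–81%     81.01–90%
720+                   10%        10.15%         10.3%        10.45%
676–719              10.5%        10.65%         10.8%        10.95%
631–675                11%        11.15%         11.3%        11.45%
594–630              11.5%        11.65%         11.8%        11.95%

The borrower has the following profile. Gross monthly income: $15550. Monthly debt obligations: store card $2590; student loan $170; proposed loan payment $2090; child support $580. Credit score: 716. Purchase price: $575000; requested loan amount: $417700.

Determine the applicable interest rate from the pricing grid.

Credit score 716 ≥ 594; Total monthly debts = (2,590 + 170 + 2,090 + 580) = 5,430. DTI = 5,430/15,550 = 34.9% ≤ 36%
LTV: 417,700 ÷ 575,000 = 72.6%, within 90% cap
Row: 716 falls in 676–719. Column: 72.6% falls in 62.01–74%. Rate = 10.65%.

10.65%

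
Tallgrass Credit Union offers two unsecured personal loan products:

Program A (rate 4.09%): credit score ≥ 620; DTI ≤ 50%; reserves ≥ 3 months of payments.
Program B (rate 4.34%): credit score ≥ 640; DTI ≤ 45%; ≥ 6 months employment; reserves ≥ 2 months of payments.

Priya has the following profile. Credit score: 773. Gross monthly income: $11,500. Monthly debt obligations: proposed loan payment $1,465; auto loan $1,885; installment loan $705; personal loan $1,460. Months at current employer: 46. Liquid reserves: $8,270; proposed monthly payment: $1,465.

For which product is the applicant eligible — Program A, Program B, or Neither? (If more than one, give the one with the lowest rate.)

Program A

Total debts = (1,465 + 1,885 + 705 + 1,460) = 5,515; DTI = 5,515/11,500 = 48%.
Reserves = 8,270/1,465 = 5.6 months.
Program A: score 773 ≥ 620; DTI 48% ≤ 50%; reserves 5.6 ≥ 3 mo → qualifies.
Program B: score 773 ≥ 640; DTI 48% > 45%; employment 46 ≥ 6 mo; reserves 5.6 ≥ 2 mo → does not qualify.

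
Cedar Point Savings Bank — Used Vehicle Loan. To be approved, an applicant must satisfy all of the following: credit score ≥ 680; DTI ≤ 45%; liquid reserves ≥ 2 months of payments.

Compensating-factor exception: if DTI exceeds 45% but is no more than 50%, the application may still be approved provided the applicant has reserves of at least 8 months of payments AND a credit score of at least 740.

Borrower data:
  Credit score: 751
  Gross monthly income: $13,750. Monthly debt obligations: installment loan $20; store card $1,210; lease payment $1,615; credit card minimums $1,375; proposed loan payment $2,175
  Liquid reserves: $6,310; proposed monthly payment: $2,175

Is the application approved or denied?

Credit score 751 ≥ 680 (meets base)
Total debts = (20 + 1,210 + 1,615 + 1,375 + 2,175) = 6,395. DTI: 6,395 ÷ 13,750 = 46.5%, over the 45% base limit.
Reserves = 6,310/2,175 = 2.9 months ≥ 2
DTI 46.5% is within the 45%–50% exception band; checking compensating factors.
Override check — reserves: 2.9 mo (short of 8); score: 751 (ok).
Compensating-factor requirement not fully met.

Denied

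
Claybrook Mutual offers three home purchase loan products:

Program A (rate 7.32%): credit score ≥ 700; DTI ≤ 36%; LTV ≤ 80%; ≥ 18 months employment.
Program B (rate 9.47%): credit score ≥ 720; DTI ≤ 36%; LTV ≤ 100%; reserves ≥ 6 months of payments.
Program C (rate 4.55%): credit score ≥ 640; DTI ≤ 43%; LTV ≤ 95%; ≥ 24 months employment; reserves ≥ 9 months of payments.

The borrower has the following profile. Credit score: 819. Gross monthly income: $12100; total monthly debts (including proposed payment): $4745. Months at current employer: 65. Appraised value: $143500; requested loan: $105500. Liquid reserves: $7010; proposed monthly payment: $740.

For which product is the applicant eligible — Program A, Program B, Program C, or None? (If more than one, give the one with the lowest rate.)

DTI = 4,745/12,100 = 39.2%.
LTV = 105,500/143,500 = 73.5%.
Reserves = 7,010/740 = 9.5 months.
Program A: score 819 ≥ 700; DTI 39.2% > 36%; LTV 73.5% ≤ 80%; employment 65 ≥ 18 mo → does not qualify.
Program B: score 819 ≥ 720; DTI 39.2% > 36%; LTV 73.5% ≤ 100%; reserves 9.5 ≥ 6 mo → does not qualify.
Program C: score 819 ≥ 640; DTI 39.2% ≤ 43%; LTV 73.5% ≤ 95%; employment 65 ≥ 24 mo; reserves 9.5 ≥ 9 mo → qualifies.

Program C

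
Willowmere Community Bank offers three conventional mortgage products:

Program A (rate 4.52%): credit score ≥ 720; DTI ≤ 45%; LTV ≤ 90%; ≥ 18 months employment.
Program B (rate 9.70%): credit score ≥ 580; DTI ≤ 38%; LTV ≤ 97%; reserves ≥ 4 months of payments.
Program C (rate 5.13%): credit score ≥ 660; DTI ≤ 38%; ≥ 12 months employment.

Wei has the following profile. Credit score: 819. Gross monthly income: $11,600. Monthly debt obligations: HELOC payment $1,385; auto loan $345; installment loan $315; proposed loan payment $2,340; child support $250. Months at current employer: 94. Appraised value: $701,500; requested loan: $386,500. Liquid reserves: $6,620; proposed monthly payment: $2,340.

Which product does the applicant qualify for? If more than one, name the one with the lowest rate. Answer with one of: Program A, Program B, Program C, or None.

Total debts = (1,385 + 345 + 315 + 2,340 + 250) = 4,635; DTI = 4,635/11,600 = 40%.
LTV = 386,500/701,500 = 55.1%.
Reserves = 6,620/2,340 = 2.8 months.
Program A: score 819 ≥ 720; DTI 40% ≤ 45%; LTV 55.1% ≤ 90%; employment 94 ≥ 18 mo → qualifies.
Program B: score 819 ≥ 580; DTI 40% > 38%; LTV 55.1% ≤ 97%; reserves 2.8 < 4 mo → does not qualify.
Program C: score 819 ≥ 660; DTI 40% > 38%; employment 94 ≥ 12 mo → does not qualify.

Program A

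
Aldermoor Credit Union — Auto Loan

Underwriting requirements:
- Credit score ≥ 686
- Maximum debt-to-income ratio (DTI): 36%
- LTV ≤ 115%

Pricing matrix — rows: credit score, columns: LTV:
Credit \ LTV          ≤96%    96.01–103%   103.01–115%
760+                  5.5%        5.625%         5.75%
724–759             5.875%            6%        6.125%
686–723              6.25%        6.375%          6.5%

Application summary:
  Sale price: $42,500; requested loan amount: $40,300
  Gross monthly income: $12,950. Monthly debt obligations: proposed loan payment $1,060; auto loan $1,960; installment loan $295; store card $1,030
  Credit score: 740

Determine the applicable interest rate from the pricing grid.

Credit score 740 ≥ 686; Total monthly debts = (1,060 + 1,960 + 295 + 1,030) = 4,345. DTI = 4,345/12,950 = 33.6% ≤ 36%
LTV: 40,300 ÷ 42,500 = 94.8%, within 115% cap
Row: 740 falls in 724–759. Column: 94.8% falls in ≤96%. Rate = 5.875%.

5.875%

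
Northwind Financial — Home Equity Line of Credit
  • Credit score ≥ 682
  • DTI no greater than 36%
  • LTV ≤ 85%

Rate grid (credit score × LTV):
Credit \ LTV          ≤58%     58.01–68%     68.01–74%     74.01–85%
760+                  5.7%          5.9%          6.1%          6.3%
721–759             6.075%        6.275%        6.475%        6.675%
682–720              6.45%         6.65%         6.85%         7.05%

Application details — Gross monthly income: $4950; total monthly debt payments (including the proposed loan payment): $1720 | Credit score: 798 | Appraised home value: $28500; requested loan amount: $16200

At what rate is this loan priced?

5.7%

Credit score 798 ≥ 682; Debt-to-income = 1,720/4,950 = 34.7% — meets 36% limit
LTV: 16,200 ÷ 28,500 = 56.8%, within 85% cap
Credit 798 → row 760+; LTV 56.8% → column ≤58%. Grid cell → 5.7%.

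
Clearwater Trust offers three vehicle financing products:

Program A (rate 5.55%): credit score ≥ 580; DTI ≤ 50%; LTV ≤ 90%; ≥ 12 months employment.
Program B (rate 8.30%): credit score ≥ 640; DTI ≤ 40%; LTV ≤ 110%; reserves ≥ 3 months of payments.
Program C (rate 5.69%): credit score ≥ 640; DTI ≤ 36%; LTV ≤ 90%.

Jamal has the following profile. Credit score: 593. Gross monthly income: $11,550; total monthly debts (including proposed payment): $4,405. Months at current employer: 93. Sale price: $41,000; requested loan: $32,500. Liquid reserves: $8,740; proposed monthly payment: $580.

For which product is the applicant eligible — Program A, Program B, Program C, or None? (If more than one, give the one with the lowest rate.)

Program A

DTI = 4,405/11,550 = 38.1%.
LTV = 32,500/41,000 = 79.3%.
Reserves = 8,740/580 = 15.1 months.
Program A: score 593 ≥ 580; DTI 38.1% ≤ 50%; LTV 79.3% ≤ 90%; employment 93 ≥ 12 mo → qualifies.
Program B: score 593 < 640; DTI 38.1% ≤ 40%; LTV 79.3% ≤ 110%; reserves 15.1 ≥ 3 mo → does not qualify.
Program C: score 593 < 640; DTI 38.1% > 36%; LTV 79.3% ≤ 90% → does not qualify.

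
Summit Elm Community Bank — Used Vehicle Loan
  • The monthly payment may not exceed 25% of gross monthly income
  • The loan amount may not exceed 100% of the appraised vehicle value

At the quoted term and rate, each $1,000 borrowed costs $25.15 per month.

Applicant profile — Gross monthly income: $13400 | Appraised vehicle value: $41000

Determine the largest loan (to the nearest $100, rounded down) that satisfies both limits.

$41,000

Payment cap: 25% × $13,400 = $3,350/month.
At $25.15 per $1,000, that supports 3,350/25.15 × 1,000 ≈ $133,200 → $133,200.
LTV cap: 100% × $41,000 = $41,000 → $41,000.
Binding constraint: loan-to-value.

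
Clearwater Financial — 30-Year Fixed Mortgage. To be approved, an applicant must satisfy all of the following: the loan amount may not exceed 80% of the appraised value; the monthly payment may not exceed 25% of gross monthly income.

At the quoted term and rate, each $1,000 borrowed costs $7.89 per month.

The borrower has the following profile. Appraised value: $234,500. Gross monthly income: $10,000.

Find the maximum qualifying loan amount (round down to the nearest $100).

Payment cap: 25% × $10,000 = $2,500/month.
At $7.89 per $1,000, that supports 2,500/7.89 × 1,000 ≈ $316,856 → $316,800.
LTV cap: 80% × $234,500 = $187,600 → $187,600.
Binding constraint: loan-to-value.

$187,600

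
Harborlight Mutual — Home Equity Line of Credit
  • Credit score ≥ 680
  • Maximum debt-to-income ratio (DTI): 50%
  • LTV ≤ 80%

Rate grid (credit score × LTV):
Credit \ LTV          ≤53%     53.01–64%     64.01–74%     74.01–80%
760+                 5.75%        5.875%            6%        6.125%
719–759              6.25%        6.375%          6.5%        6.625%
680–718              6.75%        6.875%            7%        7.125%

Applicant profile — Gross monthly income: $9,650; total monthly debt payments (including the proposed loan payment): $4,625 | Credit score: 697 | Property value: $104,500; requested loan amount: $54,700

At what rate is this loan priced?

Credit score 697 ≥ 680; DTI = 4,625/9,650 = 47.9% ≤ 50%
LTV = 54,700/104,500 = 52.3% ≤ 80%
Score 697 is in the 680–718 band; LTV 52.3% is in the ≤53% band → 6.75%.

6.75%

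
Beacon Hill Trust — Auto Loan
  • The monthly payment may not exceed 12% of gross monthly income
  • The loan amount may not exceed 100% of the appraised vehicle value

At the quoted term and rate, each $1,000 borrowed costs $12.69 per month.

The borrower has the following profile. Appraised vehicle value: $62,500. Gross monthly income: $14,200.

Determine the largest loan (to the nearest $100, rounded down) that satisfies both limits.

$62,500

Payment cap: 12% × $14,200 = $1,704/month.
At $12.69 per $1,000, that supports 1,704/12.69 × 1,000 ≈ $134,278 → $134,200.
LTV cap: 100% × $62,500 = $62,500 → $62,500.
Binding constraint: loan-to-value.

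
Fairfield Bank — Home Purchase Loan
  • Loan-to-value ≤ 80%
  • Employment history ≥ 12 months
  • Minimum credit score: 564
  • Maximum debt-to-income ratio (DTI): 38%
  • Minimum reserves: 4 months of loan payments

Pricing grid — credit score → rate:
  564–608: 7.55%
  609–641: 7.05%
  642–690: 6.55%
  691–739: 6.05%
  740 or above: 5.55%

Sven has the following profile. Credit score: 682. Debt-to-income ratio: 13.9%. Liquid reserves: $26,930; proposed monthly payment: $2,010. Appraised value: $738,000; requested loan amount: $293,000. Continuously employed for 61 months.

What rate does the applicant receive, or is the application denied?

Approved at 6.55%

Credit score 682 ≥ 564 (meets minimum)
Loan-to-value = 293,000/738,000 = 39.7% — pass (80% max)
Employment 61 ≥ 12 months
Debt-to-income 13.9% vs 38% cap — pass
Reserves = 26,930/2,010 = 13.4 months ≥ 4
All requirements met. Score 682 falls in the 642–690 tier → 6.55%.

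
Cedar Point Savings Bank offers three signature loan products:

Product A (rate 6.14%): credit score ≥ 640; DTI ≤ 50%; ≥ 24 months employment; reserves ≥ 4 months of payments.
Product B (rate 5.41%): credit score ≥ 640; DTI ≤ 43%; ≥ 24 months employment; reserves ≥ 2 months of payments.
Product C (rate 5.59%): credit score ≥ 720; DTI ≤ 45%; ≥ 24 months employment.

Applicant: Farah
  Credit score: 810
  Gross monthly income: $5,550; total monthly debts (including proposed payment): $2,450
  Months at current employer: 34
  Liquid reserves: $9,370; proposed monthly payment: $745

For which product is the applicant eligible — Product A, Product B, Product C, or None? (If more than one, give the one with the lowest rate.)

DTI = 2,450/5,550 = 44.1%.
Reserves = 9,370/745 = 12.6 months.
Product A: score 810 ≥ 640; DTI 44.1% ≤ 50%; employment 34 ≥ 24 mo; reserves 12.6 ≥ 4 mo → qualifies.
Product B: score 810 ≥ 640; DTI 44.1% > 43%; employment 34 ≥ 24 mo; reserves 12.6 ≥ 2 mo → does not qualify.
Product C: score 810 ≥ 720; DTI 44.1% ≤ 45%; employment 34 ≥ 24 mo → qualifies.
Qualifying: Product A, Product C. Lowest rate is 5.59% → Product C.

Product C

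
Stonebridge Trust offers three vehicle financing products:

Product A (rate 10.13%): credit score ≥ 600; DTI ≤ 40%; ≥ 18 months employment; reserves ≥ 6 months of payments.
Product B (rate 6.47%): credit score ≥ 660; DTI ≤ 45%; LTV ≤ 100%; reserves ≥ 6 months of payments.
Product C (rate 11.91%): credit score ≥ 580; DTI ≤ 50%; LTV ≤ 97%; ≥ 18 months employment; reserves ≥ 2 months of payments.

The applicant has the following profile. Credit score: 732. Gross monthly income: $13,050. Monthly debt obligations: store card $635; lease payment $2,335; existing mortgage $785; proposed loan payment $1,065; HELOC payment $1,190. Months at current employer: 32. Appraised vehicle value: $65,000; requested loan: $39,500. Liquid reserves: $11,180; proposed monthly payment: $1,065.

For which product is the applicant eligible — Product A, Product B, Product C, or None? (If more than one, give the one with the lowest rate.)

Total debts = (635 + 2,335 + 785 + 1,065 + 1,190) = 6,010; DTI = 6,010/13,050 = 46.1%.
LTV = 39,500/65,000 = 60.8%.
Reserves = 11,180/1,065 = 10.5 months.
Product A: score 732 ≥ 600; DTI 46.1% > 40%; employment 32 ≥ 18 mo; reserves 10.5 ≥ 6 mo → does not qualify.
Product B: score 732 ≥ 660; DTI 46.1% > 45%; LTV 60.8% ≤ 100%; reserves 10.5 ≥ 6 mo → does not qualify.
Product C: score 732 ≥ 580; DTI 46.1% ≤ 50%; LTV 60.8% ≤ 97%; employment 32 ≥ 18 mo; reserves 10.5 ≥ 2 mo → qualifies.

Product C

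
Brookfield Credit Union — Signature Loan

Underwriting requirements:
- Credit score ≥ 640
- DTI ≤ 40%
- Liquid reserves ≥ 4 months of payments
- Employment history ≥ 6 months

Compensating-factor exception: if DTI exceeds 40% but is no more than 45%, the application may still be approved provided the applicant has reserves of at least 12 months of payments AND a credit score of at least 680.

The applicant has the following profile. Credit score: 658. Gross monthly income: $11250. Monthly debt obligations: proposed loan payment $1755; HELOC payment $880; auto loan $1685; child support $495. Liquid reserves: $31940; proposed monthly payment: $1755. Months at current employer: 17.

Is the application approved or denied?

Credit score 658 ≥ 640 (meets base)
Total debts = (1,755 + 880 + 1,685 + 495) = 4,815. DTI = 4,815/11,250 = 42.8% > 40% — standard DTI limit exceeded.
Reserves: 31,940 ÷ 1,755 = 18.2 months (meets 4-month minimum)
Employment 17 ≥ 6 months
DTI 42.8% is within the 40%–45% exception band; checking compensating factors.
Reserves 18.2 ≥ 12 months; credit score 658 < 680.
Override conditions not both satisfied; exception does not apply.

Denied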